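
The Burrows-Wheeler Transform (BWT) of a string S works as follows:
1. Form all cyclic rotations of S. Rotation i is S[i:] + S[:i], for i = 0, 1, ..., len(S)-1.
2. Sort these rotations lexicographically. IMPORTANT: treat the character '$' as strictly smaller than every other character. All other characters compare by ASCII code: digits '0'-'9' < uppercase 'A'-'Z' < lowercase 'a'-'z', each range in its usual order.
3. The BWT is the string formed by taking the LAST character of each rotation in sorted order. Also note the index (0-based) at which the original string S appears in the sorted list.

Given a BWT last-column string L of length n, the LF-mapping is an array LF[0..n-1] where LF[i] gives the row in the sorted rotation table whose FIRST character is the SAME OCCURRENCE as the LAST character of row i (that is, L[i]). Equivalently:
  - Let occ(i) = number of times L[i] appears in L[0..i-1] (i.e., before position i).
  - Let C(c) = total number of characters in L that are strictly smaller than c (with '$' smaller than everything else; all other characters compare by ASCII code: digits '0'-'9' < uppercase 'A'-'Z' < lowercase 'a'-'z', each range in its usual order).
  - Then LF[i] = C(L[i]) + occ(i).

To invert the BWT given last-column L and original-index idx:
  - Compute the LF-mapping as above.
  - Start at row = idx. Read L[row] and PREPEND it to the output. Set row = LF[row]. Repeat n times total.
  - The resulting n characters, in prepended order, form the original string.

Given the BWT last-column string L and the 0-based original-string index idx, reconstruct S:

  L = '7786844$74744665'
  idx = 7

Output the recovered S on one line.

LF mapping: 10 11 14 7 15 1 2 0 12 3 13 4 5 8 9 6
Walk LF starting at row 7, prepending L[row]:
  step 1: row=7, L[7]='$', prepend. Next row=LF[7]=0
  step 2: row=0, L[0]='7', prepend. Next row=LF[0]=10
  step 3: row=10, L[10]='7', prepend. Next row=LF[10]=13
  step 4: row=13, L[13]='6', prepend. Next row=LF[13]=8
  step 5: row=8, L[8]='7', prepend. Next row=LF[8]=12
  step 6: row=12, L[12]='4', prepend. Next row=LF[12]=5
  step 7: row=5, L[5]='4', prepend. Next row=LF[5]=1
  step 8: row=1, L[1]='7', prepend. Next row=LF[1]=11
  step 9: row=11, L[11]='4', prepend. Next row=LF[11]=4
  step 10: row=4, L[4]='8', prepend. Next row=LF[4]=15
  step 11: row=15, L[15]='5', prepend. Next row=LF[15]=6
  step 12: row=6, L[6]='4', prepend. Next row=LF[6]=2
  step 13: row=2, L[2]='8', prepend. Next row=LF[2]=14
  step 14: row=14, L[14]='6', prepend. Next row=LF[14]=9
  step 15: row=9, L[9]='4', prepend. Next row=LF[9]=3
  step 16: row=3, L[3]='6', prepend. Next row=LF[3]=7
Reversed output: 646845847447677$

Answer: 646845847447677$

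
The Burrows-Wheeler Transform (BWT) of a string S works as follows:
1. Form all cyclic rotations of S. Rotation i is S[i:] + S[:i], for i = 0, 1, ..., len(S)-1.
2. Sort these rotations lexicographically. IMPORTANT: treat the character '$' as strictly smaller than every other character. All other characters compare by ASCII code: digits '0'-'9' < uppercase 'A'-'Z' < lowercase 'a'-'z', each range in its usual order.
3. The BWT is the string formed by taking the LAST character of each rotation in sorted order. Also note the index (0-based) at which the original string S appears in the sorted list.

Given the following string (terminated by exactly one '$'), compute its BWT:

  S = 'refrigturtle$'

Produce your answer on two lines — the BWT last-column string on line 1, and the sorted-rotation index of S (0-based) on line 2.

Answer: elreirt$furgt
7

Derivation:
All 13 rotations (rotation i = S[i:]+S[:i]):
  rot[0] = refrigturtle$
  rot[1] = efrigturtle$r
  rot[2] = frigturtle$re
  rot[3] = rigturtle$ref
  rot[4] = igturtle$refr
  rot[5] = gturtle$refri
  rot[6] = turtle$refrig
  rot[7] = urtle$refrigt
  rot[8] = rtle$refrigtu
  rot[9] = tle$refrigtur
  rot[10] = le$refrigturt
  rot[11] = e$refrigturtl
  rot[12] = $refrigturtle
Sorted (with $ < everything):
  sorted[0] = $refrigturtle  (last char: 'e')
  sorted[1] = e$refrigturtl  (last char: 'l')
  sorted[2] = efrigturtle$r  (last char: 'r')
  sorted[3] = frigturtle$re  (last char: 'e')
  sorted[4] = gturtle$refri  (last char: 'i')
  sorted[5] = igturtle$refr  (last char: 'r')
  sorted[6] = le$refrigturt  (last char: 't')
  sorted[7] = refrigturtle$  (last char: '$')
  sorted[8] = rigturtle$ref  (last char: 'f')
  sorted[9] = rtle$refrigtu  (last char: 'u')
  sorted[10] = tle$refrigtur  (last char: 'r')
  sorted[11] = turtle$refrig  (last char: 'g')
  sorted[12] = urtle$refrigt  (last char: 't')
Last column: elreirt$furgt
Original string S is at sorted index 7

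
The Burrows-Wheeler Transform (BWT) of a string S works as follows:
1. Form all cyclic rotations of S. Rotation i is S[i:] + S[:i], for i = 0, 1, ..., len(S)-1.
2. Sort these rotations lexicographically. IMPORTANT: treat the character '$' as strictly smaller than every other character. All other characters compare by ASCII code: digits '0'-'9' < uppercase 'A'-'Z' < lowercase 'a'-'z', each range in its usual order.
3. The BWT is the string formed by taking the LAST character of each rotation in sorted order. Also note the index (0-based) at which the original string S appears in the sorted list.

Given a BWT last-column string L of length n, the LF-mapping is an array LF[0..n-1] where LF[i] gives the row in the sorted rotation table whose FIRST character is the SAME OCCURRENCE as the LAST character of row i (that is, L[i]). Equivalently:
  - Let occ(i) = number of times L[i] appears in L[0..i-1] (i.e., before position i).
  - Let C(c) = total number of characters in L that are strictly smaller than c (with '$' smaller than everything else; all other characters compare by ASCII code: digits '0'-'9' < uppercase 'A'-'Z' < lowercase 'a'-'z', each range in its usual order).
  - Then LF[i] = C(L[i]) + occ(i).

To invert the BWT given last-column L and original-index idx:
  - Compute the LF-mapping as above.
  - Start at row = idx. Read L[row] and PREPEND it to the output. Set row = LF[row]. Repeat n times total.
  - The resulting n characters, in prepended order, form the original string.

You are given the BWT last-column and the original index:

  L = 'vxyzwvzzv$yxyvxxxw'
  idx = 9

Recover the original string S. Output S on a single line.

Answer: xyyvwvyxzvxxzwzxv$

Derivation:
LF mapping: 1 7 12 15 5 2 16 17 3 0 13 8 14 4 9 10 11 6
Walk LF starting at row 9, prepending L[row]:
  step 1: row=9, L[9]='$', prepend. Next row=LF[9]=0
  step 2: row=0, L[0]='v', prepend. Next row=LF[0]=1
  step 3: row=1, L[1]='x', prepend. Next row=LF[1]=7
  step 4: row=7, L[7]='z', prepend. Next row=LF[7]=17
  step 5: row=17, L[17]='w', prepend. Next row=LF[17]=6
  step 6: row=6, L[6]='z', prepend. Next row=LF[6]=16
  step 7: row=16, L[16]='x', prepend. Next row=LF[16]=11
  step 8: row=11, L[11]='x', prepend. Next row=LF[11]=8
  step 9: row=8, L[8]='v', prepend. Next row=LF[8]=3
  step 10: row=3, L[3]='z', prepend. Next row=LF[3]=15
  step 11: row=15, L[15]='x', prepend. Next row=LF[15]=10
  step 12: row=10, L[10]='y', prepend. Next row=LF[10]=13
  step 13: row=13, L[13]='v', prepend. Next row=LF[13]=4
  step 14: row=4, L[4]='w', prepend. Next row=LF[4]=5
  step 15: row=5, L[5]='v', prepend. Next row=LF[5]=2
  step 16: row=2, L[2]='y', prepend. Next row=LF[2]=12
  step 17: row=12, L[12]='y', prepend. Next row=LF[12]=14
  step 18: row=14, L[14]='x', prepend. Next row=LF[14]=9
Reversed output: xyyvwvyxzvxxzwzxv$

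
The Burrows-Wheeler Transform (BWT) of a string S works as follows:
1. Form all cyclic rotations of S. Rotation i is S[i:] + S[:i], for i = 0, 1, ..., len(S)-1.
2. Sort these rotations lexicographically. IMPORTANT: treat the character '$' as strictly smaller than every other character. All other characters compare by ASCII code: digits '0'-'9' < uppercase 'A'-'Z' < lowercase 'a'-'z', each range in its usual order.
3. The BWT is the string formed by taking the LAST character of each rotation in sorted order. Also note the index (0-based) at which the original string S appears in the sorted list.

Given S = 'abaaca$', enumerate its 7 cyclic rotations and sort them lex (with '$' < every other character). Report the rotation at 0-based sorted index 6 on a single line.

All 7 rotations (rotation i = S[i:]+S[:i]):
  rot[0] = abaaca$
  rot[1] = baaca$a
  rot[2] = aaca$ab
  rot[3] = aca$aba
  rot[4] = ca$abaa
  rot[5] = a$abaac
  rot[6] = $abaaca
Sorted (with $ < everything):
  sorted[0] = $abaaca
  sorted[1] = a$abaac
  sorted[2] = aaca$ab
  sorted[3] = abaaca$
  sorted[4] = aca$aba
  sorted[5] = baaca$a
  sorted[6] = ca$abaa
sorted[6] = ca$abaa

Answer: ca$abaa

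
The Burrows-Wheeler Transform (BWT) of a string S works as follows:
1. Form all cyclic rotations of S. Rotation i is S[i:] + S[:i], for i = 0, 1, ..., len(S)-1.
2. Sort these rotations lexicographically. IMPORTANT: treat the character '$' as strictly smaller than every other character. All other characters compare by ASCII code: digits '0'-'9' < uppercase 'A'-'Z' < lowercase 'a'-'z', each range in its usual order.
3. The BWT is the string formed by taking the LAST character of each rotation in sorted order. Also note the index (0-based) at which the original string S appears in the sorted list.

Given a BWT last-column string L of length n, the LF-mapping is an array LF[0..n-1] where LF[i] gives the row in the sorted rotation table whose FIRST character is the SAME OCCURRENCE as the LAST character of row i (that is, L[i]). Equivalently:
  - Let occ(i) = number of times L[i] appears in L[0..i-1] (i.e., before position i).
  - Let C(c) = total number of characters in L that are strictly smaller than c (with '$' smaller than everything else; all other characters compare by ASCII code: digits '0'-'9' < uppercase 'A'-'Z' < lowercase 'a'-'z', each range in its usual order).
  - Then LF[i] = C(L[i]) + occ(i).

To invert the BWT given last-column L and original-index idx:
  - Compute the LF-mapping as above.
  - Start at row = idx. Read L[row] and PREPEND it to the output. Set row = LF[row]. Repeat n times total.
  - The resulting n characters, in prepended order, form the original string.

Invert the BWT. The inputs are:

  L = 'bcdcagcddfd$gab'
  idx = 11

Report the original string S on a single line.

LF mapping: 3 5 8 6 1 13 7 9 10 12 11 0 14 2 4
Walk LF starting at row 11, prepending L[row]:
  step 1: row=11, L[11]='$', prepend. Next row=LF[11]=0
  step 2: row=0, L[0]='b', prepend. Next row=LF[0]=3
  step 3: row=3, L[3]='c', prepend. Next row=LF[3]=6
  step 4: row=6, L[6]='c', prepend. Next row=LF[6]=7
  step 5: row=7, L[7]='d', prepend. Next row=LF[7]=9
  step 6: row=9, L[9]='f', prepend. Next row=LF[9]=12
  step 7: row=12, L[12]='g', prepend. Next row=LF[12]=14
  step 8: row=14, L[14]='b', prepend. Next row=LF[14]=4
  step 9: row=4, L[4]='a', prepend. Next row=LF[4]=1
  step 10: row=1, L[1]='c', prepend. Next row=LF[1]=5
  step 11: row=5, L[5]='g', prepend. Next row=LF[5]=13
  step 12: row=13, L[13]='a', prepend. Next row=LF[13]=2
  step 13: row=2, L[2]='d', prepend. Next row=LF[2]=8
  step 14: row=8, L[8]='d', prepend. Next row=LF[8]=10
  step 15: row=10, L[10]='d', prepend. Next row=LF[10]=11
Reversed output: dddagcabgfdccb$

Answer: dddagcabgfdccb$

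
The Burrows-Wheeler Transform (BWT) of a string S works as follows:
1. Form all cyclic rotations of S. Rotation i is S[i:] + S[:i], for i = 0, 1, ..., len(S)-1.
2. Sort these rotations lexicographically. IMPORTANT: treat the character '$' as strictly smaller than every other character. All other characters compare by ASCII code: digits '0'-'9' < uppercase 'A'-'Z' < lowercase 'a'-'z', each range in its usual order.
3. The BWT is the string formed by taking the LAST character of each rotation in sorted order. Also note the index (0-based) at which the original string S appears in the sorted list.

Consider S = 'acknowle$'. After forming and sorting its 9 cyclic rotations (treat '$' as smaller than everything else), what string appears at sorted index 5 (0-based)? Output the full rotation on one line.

All 9 rotations (rotation i = S[i:]+S[:i]):
  rot[0] = acknowle$
  rot[1] = cknowle$a
  rot[2] = knowle$ac
  rot[3] = nowle$ack
  rot[4] = owle$ackn
  rot[5] = wle$ackno
  rot[6] = le$acknow
  rot[7] = e$acknowl
  rot[8] = $acknowle
Sorted (with $ < everything):
  sorted[0] = $acknowle
  sorted[1] = acknowle$
  sorted[2] = cknowle$a
  sorted[3] = e$acknowl
  sorted[4] = knowle$ac
  sorted[5] = le$acknow
  sorted[6] = nowle$ack
  sorted[7] = owle$ackn
  sorted[8] = wle$ackno
sorted[5] = le$acknow

Answer: le$acknow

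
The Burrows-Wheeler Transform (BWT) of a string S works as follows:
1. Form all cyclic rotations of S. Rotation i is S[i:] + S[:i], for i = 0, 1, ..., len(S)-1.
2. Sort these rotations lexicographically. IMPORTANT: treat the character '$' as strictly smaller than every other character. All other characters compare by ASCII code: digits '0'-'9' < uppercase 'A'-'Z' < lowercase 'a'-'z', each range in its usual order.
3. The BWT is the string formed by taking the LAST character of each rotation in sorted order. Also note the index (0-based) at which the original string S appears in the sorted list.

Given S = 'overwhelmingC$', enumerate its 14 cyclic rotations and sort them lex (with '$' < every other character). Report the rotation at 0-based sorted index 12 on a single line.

Answer: verwhelmingC$o

Derivation:
All 14 rotations (rotation i = S[i:]+S[:i]):
  rot[0] = overwhelmingC$
  rot[1] = verwhelmingC$o
  rot[2] = erwhelmingC$ov
  rot[3] = rwhelmingC$ove
  rot[4] = whelmingC$over
  rot[5] = helmingC$overw
  rot[6] = elmingC$overwh
  rot[7] = lmingC$overwhe
  rot[8] = mingC$overwhel
  rot[9] = ingC$overwhelm
  rot[10] = ngC$overwhelmi
  rot[11] = gC$overwhelmin
  rot[12] = C$overwhelming
  rot[13] = $overwhelmingC
Sorted (with $ < everything):
  sorted[0] = $overwhelmingC
  sorted[1] = C$overwhelming
  sorted[2] = elmingC$overwh
  sorted[3] = erwhelmingC$ov
  sorted[4] = gC$overwhelmin
  sorted[5] = helmingC$overw
  sorted[6] = ingC$overwhelm
  sorted[7] = lmingC$overwhe
  sorted[8] = mingC$overwhel
  sorted[9] = ngC$overwhelmi
  sorted[10] = overwhelmingC$
  sorted[11] = rwhelmingC$ove
  sorted[12] = verwhelmingC$o
  sorted[13] = whelmingC$over
sorted[12] = verwhelmingC$o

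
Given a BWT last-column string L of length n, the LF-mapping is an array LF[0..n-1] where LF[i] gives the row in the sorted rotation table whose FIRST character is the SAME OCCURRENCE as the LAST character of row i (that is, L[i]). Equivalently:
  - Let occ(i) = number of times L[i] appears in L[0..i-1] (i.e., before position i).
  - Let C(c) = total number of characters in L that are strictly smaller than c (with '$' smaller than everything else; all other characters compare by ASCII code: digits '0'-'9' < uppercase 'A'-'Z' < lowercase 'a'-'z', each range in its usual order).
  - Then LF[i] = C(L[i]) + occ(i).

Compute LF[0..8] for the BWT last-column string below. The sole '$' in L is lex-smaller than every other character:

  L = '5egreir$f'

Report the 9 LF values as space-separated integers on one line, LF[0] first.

Answer: 1 2 5 7 3 6 8 0 4

Derivation:
Char counts: '$':1, '5':1, 'e':2, 'f':1, 'g':1, 'i':1, 'r':2
C (first-col start): C('$')=0, C('5')=1, C('e')=2, C('f')=4, C('g')=5, C('i')=6, C('r')=7
L[0]='5': occ=0, LF[0]=C('5')+0=1+0=1
L[1]='e': occ=0, LF[1]=C('e')+0=2+0=2
L[2]='g': occ=0, LF[2]=C('g')+0=5+0=5
L[3]='r': occ=0, LF[3]=C('r')+0=7+0=7
L[4]='e': occ=1, LF[4]=C('e')+1=2+1=3
L[5]='i': occ=0, LF[5]=C('i')+0=6+0=6
L[6]='r': occ=1, LF[6]=C('r')+1=7+1=8
L[7]='$': occ=0, LF[7]=C('$')+0=0+0=0
L[8]='f': occ=0, LF[8]=C('f')+0=4+0=4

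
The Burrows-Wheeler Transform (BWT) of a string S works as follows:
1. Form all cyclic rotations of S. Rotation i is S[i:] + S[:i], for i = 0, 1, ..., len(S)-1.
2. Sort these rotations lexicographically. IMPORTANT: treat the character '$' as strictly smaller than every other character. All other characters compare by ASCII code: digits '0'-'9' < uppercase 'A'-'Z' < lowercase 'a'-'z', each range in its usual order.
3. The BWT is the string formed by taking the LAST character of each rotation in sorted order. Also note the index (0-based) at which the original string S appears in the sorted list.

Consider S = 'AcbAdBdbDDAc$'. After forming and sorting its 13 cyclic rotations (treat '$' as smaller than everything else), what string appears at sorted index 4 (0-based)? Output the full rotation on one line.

Answer: BdbDDAc$AcbAd

Derivation:
All 13 rotations (rotation i = S[i:]+S[:i]):
  rot[0] = AcbAdBdbDDAc$
  rot[1] = cbAdBdbDDAc$A
  rot[2] = bAdBdbDDAc$Ac
  rot[3] = AdBdbDDAc$Acb
  rot[4] = dBdbDDAc$AcbA
  rot[5] = BdbDDAc$AcbAd
  rot[6] = dbDDAc$AcbAdB
  rot[7] = bDDAc$AcbAdBd
  rot[8] = DDAc$AcbAdBdb
  rot[9] = DAc$AcbAdBdbD
  rot[10] = Ac$AcbAdBdbDD
  rot[11] = c$AcbAdBdbDDA
  rot[12] = $AcbAdBdbDDAc
Sorted (with $ < everything):
  sorted[0] = $AcbAdBdbDDAc
  sorted[1] = Ac$AcbAdBdbDD
  sorted[2] = AcbAdBdbDDAc$
  sorted[3] = AdBdbDDAc$Acb
  sorted[4] = BdbDDAc$AcbAd
  sorted[5] = DAc$AcbAdBdbD
  sorted[6] = DDAc$AcbAdBdb
  sorted[7] = bAdBdbDDAc$Ac
  sorted[8] = bDDAc$AcbAdBd
  sorted[9] = c$AcbAdBdbDDA
  sorted[10] = cbAdBdbDDAc$A
  sorted[11] = dBdbDDAc$AcbA
  sorted[12] = dbDDAc$AcbAdB
sorted[4] = BdbDDAc$AcbAd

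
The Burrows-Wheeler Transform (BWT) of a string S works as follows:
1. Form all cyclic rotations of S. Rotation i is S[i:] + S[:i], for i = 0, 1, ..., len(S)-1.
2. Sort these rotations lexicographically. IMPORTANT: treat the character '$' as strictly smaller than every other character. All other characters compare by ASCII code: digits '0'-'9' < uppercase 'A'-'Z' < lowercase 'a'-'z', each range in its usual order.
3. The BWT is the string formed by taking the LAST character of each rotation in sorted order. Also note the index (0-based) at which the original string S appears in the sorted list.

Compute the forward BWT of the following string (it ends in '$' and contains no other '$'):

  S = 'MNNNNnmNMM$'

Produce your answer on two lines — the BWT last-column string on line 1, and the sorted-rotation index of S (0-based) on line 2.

All 11 rotations (rotation i = S[i:]+S[:i]):
  rot[0] = MNNNNnmNMM$
  rot[1] = NNNNnmNMM$M
  rot[2] = NNNnmNMM$MN
  rot[3] = NNnmNMM$MNN
  rot[4] = NnmNMM$MNNN
  rot[5] = nmNMM$MNNNN
  rot[6] = mNMM$MNNNNn
  rot[7] = NMM$MNNNNnm
  rot[8] = MM$MNNNNnmN
  rot[9] = M$MNNNNnmNM
  rot[10] = $MNNNNnmNMM
Sorted (with $ < everything):
  sorted[0] = $MNNNNnmNMM  (last char: 'M')
  sorted[1] = M$MNNNNnmNM  (last char: 'M')
  sorted[2] = MM$MNNNNnmN  (last char: 'N')
  sorted[3] = MNNNNnmNMM$  (last char: '$')
  sorted[4] = NMM$MNNNNnm  (last char: 'm')
  sorted[5] = NNNNnmNMM$M  (last char: 'M')
  sorted[6] = NNNnmNMM$MN  (last char: 'N')
  sorted[7] = NNnmNMM$MNN  (last char: 'N')
  sorted[8] = NnmNMM$MNNN  (last char: 'N')
  sorted[9] = mNMM$MNNNNn  (last char: 'n')
  sorted[10] = nmNMM$MNNNN  (last char: 'N')
Last column: MMN$mMNNNnN
Original string S is at sorted index 3

Answer: MMN$mMNNNnN
3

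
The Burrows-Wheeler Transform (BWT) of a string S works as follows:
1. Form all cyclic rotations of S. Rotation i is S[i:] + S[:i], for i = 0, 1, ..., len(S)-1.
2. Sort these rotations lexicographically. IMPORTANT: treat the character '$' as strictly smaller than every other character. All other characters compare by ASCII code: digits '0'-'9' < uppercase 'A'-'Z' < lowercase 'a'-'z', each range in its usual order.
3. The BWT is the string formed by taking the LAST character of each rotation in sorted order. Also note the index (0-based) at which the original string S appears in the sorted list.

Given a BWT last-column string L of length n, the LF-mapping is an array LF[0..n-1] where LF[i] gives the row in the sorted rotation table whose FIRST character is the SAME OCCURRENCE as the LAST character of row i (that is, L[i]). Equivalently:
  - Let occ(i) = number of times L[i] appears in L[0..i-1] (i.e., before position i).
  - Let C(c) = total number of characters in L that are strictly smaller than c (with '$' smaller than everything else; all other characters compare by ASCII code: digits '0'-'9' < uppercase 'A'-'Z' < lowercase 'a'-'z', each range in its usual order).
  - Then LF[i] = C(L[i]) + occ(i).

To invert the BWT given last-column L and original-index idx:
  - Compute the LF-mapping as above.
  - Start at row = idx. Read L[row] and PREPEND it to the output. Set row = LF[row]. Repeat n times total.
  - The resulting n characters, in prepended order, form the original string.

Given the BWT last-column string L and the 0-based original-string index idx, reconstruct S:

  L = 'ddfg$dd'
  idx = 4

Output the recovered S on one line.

LF mapping: 1 2 5 6 0 3 4
Walk LF starting at row 4, prepending L[row]:
  step 1: row=4, L[4]='$', prepend. Next row=LF[4]=0
  step 2: row=0, L[0]='d', prepend. Next row=LF[0]=1
  step 3: row=1, L[1]='d', prepend. Next row=LF[1]=2
  step 4: row=2, L[2]='f', prepend. Next row=LF[2]=5
  step 5: row=5, L[5]='d', prepend. Next row=LF[5]=3
  step 6: row=3, L[3]='g', prepend. Next row=LF[3]=6
  step 7: row=6, L[6]='d', prepend. Next row=LF[6]=4
Reversed output: dgdfdd$

Answer: dgdfdd$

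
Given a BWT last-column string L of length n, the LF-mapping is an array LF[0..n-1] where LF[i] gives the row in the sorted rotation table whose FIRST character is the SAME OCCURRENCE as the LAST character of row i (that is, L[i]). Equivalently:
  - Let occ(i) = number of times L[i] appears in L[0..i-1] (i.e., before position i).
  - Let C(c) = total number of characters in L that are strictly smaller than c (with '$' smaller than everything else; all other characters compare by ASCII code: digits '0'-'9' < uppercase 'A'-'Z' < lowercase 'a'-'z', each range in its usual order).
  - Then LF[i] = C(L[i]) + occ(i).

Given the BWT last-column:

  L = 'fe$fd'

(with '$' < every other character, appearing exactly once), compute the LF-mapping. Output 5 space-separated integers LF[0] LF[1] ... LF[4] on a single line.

Char counts: '$':1, 'd':1, 'e':1, 'f':2
C (first-col start): C('$')=0, C('d')=1, C('e')=2, C('f')=3
L[0]='f': occ=0, LF[0]=C('f')+0=3+0=3
L[1]='e': occ=0, LF[1]=C('e')+0=2+0=2
L[2]='$': occ=0, LF[2]=C('$')+0=0+0=0
L[3]='f': occ=1, LF[3]=C('f')+1=3+1=4
L[4]='d': occ=0, LF[4]=C('d')+0=1+0=1

Answer: 3 2 0 4 1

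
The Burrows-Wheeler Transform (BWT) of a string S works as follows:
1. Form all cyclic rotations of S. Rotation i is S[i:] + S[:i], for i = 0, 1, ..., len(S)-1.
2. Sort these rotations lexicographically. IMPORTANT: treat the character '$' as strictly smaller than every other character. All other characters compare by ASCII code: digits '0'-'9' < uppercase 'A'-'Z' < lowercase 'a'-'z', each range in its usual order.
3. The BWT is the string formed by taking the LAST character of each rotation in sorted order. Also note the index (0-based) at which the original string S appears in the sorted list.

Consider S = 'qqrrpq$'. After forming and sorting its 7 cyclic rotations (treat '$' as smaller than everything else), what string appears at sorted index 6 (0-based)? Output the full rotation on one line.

Answer: rrpq$qq

Derivation:
All 7 rotations (rotation i = S[i:]+S[:i]):
  rot[0] = qqrrpq$
  rot[1] = qrrpq$q
  rot[2] = rrpq$qq
  rot[3] = rpq$qqr
  rot[4] = pq$qqrr
  rot[5] = q$qqrrp
  rot[6] = $qqrrpq
Sorted (with $ < everything):
  sorted[0] = $qqrrpq
  sorted[1] = pq$qqrr
  sorted[2] = q$qqrrp
  sorted[3] = qqrrpq$
  sorted[4] = qrrpq$q
  sorted[5] = rpq$qqr
  sorted[6] = rrpq$qq
sorted[6] = rrpq$qq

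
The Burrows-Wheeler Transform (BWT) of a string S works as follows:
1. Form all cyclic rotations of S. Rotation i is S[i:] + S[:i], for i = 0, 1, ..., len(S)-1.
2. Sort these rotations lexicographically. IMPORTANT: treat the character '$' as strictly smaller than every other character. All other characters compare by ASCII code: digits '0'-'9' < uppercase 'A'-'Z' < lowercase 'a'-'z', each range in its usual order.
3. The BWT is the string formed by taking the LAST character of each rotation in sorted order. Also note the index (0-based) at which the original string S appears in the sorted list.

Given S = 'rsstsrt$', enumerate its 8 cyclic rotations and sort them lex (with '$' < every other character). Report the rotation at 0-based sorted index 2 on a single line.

Answer: rt$rssts

Derivation:
All 8 rotations (rotation i = S[i:]+S[:i]):
  rot[0] = rsstsrt$
  rot[1] = sstsrt$r
  rot[2] = stsrt$rs
  rot[3] = tsrt$rss
  rot[4] = srt$rsst
  rot[5] = rt$rssts
  rot[6] = t$rsstsr
  rot[7] = $rsstsrt
Sorted (with $ < everything):
  sorted[0] = $rsstsrt
  sorted[1] = rsstsrt$
  sorted[2] = rt$rssts
  sorted[3] = srt$rsst
  sorted[4] = sstsrt$r
  sorted[5] = stsrt$rs
  sorted[6] = t$rsstsr
  sorted[7] = tsrt$rss
sorted[2] = rt$rssts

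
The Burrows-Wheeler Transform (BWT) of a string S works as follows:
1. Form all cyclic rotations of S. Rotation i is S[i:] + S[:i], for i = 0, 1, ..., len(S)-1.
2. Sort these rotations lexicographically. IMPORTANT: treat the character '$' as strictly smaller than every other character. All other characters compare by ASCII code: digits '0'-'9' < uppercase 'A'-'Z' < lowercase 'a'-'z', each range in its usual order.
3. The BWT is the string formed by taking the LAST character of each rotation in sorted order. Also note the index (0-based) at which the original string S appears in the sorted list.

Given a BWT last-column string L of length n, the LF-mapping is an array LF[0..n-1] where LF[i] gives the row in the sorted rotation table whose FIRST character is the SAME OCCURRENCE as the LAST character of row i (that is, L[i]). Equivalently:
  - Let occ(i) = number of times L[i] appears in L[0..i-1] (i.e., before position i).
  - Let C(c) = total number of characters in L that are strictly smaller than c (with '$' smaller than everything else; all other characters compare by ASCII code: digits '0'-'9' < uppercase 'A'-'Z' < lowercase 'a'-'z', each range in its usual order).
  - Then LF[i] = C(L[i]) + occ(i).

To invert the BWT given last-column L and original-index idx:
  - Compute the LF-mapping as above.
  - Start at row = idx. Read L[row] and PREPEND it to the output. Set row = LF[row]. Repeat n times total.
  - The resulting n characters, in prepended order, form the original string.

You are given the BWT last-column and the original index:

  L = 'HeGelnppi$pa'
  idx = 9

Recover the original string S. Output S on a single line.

Answer: pineappleGH$

Derivation:
LF mapping: 2 4 1 5 7 8 9 10 6 0 11 3
Walk LF starting at row 9, prepending L[row]:
  step 1: row=9, L[9]='$', prepend. Next row=LF[9]=0
  step 2: row=0, L[0]='H', prepend. Next row=LF[0]=2
  step 3: row=2, L[2]='G', prepend. Next row=LF[2]=1
  step 4: row=1, L[1]='e', prepend. Next row=LF[1]=4
  step 5: row=4, L[4]='l', prepend. Next row=LF[4]=7
  step 6: row=7, L[7]='p', prepend. Next row=LF[7]=10
  step 7: row=10, L[10]='p', prepend. Next row=LF[10]=11
  step 8: row=11, L[11]='a', prepend. Next row=LF[11]=3
  step 9: row=3, L[3]='e', prepend. Next row=LF[3]=5
  step 10: row=5, L[5]='n', prepend. Next row=LF[5]=8
  step 11: row=8, L[8]='i', prepend. Next row=LF[8]=6
  step 12: row=6, L[6]='p', prepend. Next row=LF[6]=9
Reversed output: pineappleGH$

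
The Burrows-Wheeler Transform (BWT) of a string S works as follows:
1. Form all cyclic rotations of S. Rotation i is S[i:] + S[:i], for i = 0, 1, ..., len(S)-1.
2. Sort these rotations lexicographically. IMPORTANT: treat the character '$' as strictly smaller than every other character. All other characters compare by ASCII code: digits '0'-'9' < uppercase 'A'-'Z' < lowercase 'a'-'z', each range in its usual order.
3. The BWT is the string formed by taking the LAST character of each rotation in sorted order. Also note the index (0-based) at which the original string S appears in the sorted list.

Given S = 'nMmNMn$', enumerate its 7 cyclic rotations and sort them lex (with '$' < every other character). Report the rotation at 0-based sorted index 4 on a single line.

All 7 rotations (rotation i = S[i:]+S[:i]):
  rot[0] = nMmNMn$
  rot[1] = MmNMn$n
  rot[2] = mNMn$nM
  rot[3] = NMn$nMm
  rot[4] = Mn$nMmN
  rot[5] = n$nMmNM
  rot[6] = $nMmNMn
Sorted (with $ < everything):
  sorted[0] = $nMmNMn
  sorted[1] = MmNMn$n
  sorted[2] = Mn$nMmN
  sorted[3] = NMn$nMm
  sorted[4] = mNMn$nM
  sorted[5] = n$nMmNM
  sorted[6] = nMmNMn$
sorted[4] = mNMn$nM

Answer: mNMn$nM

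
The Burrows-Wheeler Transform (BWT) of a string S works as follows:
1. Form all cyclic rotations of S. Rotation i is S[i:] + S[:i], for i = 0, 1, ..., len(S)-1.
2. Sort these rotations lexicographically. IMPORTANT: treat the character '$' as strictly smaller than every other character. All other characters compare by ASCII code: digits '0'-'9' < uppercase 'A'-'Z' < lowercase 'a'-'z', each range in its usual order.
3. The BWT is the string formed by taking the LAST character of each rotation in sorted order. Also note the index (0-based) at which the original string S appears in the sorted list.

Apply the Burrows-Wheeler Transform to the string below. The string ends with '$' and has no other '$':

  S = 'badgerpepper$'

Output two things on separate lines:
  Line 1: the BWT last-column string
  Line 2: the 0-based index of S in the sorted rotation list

Answer: rb$appgdrpeee
2

Derivation:
All 13 rotations (rotation i = S[i:]+S[:i]):
  rot[0] = badgerpepper$
  rot[1] = adgerpepper$b
  rot[2] = dgerpepper$ba
  rot[3] = gerpepper$bad
  rot[4] = erpepper$badg
  rot[5] = rpepper$badge
  rot[6] = pepper$badger
  rot[7] = epper$badgerp
  rot[8] = pper$badgerpe
  rot[9] = per$badgerpep
  rot[10] = er$badgerpepp
  rot[11] = r$badgerpeppe
  rot[12] = $badgerpepper
Sorted (with $ < everything):
  sorted[0] = $badgerpepper  (last char: 'r')
  sorted[1] = adgerpepper$b  (last char: 'b')
  sorted[2] = badgerpepper$  (last char: '$')
  sorted[3] = dgerpepper$ba  (last char: 'a')
  sorted[4] = epper$badgerp  (last char: 'p')
  sorted[5] = er$badgerpepp  (last char: 'p')
  sorted[6] = erpepper$badg  (last char: 'g')
  sorted[7] = gerpepper$bad  (last char: 'd')
  sorted[8] = pepper$badger  (last char: 'r')
  sorted[9] = per$badgerpep  (last char: 'p')
  sorted[10] = pper$badgerpe  (last char: 'e')
  sorted[11] = r$badgerpeppe  (last char: 'e')
  sorted[12] = rpepper$badge  (last char: 'e')
Last column: rb$appgdrpeee
Original string S is at sorted index 2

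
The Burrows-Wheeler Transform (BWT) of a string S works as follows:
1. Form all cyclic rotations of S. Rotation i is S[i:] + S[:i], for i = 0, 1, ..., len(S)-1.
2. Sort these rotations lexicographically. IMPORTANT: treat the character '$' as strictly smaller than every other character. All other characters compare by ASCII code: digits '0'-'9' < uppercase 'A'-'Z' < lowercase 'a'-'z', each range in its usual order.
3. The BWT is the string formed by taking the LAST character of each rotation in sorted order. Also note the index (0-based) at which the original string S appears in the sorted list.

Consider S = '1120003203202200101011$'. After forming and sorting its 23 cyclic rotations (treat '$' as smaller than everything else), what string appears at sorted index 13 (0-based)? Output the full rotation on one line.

All 23 rotations (rotation i = S[i:]+S[:i]):
  rot[0] = 1120003203202200101011$
  rot[1] = 120003203202200101011$1
  rot[2] = 20003203202200101011$11
  rot[3] = 0003203202200101011$112
  rot[4] = 003203202200101011$1120
  rot[5] = 03203202200101011$11200
  rot[6] = 3203202200101011$112000
  rot[7] = 203202200101011$1120003
  rot[8] = 03202200101011$11200032
  rot[9] = 3202200101011$112000320
  rot[10] = 202200101011$1120003203
  rot[11] = 02200101011$11200032032
  rot[12] = 2200101011$112000320320
  rot[13] = 200101011$1120003203202
  rot[14] = 00101011$11200032032022
  rot[15] = 0101011$112000320320220
  rot[16] = 101011$1120003203202200
  rot[17] = 01011$11200032032022001
  rot[18] = 1011$112000320320220010
  rot[19] = 011$1120003203202200101
  rot[20] = 11$11200032032022001010
  rot[21] = 1$112000320320220010101
  rot[22] = $1120003203202200101011
Sorted (with $ < everything):
  sorted[0] = $1120003203202200101011
  sorted[1] = 0003203202200101011$112
  sorted[2] = 00101011$11200032032022
  sorted[3] = 003203202200101011$1120
  sorted[4] = 0101011$112000320320220
  sorted[5] = 01011$11200032032022001
  sorted[6] = 011$1120003203202200101
  sorted[7] = 02200101011$11200032032
  sorted[8] = 03202200101011$11200032
  sorted[9] = 03203202200101011$11200
  sorted[10] = 1$112000320320220010101
  sorted[11] = 101011$1120003203202200
  sorted[12] = 1011$112000320320220010
  sorted[13] = 11$11200032032022001010
  sorted[14] = 1120003203202200101011$
  sorted[15] = 120003203202200101011$1
  sorted[16] = 20003203202200101011$11
  sorted[17] = 200101011$1120003203202
  sorted[18] = 202200101011$1120003203
  sorted[19] = 203202200101011$1120003
  sorted[20] = 2200101011$112000320320
  sorted[21] = 3202200101011$112000320
  sorted[22] = 3203202200101011$112000
sorted[13] = 11$11200032032022001010

Answer: 11$11200032032022001010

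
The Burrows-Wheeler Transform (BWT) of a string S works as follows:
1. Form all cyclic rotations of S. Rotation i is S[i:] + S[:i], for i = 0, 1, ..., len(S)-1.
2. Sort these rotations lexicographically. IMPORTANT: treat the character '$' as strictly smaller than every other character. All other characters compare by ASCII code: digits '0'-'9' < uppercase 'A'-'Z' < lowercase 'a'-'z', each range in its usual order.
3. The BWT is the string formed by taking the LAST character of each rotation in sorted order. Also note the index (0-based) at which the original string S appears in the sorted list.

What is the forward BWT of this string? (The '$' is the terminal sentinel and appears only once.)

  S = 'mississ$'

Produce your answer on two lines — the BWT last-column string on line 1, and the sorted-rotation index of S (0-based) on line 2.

All 8 rotations (rotation i = S[i:]+S[:i]):
  rot[0] = mississ$
  rot[1] = ississ$m
  rot[2] = ssiss$mi
  rot[3] = siss$mis
  rot[4] = iss$miss
  rot[5] = ss$missi
  rot[6] = s$missis
  rot[7] = $mississ
Sorted (with $ < everything):
  sorted[0] = $mississ  (last char: 's')
  sorted[1] = iss$miss  (last char: 's')
  sorted[2] = ississ$m  (last char: 'm')
  sorted[3] = mississ$  (last char: '$')
  sorted[4] = s$missis  (last char: 's')
  sorted[5] = siss$mis  (last char: 's')
  sorted[6] = ss$missi  (last char: 'i')
  sorted[7] = ssiss$mi  (last char: 'i')
Last column: ssm$ssii
Original string S is at sorted index 3

Answer: ssm$ssii
3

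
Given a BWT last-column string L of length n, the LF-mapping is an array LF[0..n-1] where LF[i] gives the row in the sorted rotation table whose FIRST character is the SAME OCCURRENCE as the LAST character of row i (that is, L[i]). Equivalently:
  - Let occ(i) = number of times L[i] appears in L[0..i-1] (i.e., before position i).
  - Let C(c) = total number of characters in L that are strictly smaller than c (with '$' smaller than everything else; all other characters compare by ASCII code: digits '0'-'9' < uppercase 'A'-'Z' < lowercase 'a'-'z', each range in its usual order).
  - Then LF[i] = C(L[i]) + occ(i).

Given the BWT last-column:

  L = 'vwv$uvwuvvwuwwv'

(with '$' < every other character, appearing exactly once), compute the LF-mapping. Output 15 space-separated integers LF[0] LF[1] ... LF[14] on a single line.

Answer: 4 10 5 0 1 6 11 2 7 8 12 3 13 14 9

Derivation:
Char counts: '$':1, 'u':3, 'v':6, 'w':5
C (first-col start): C('$')=0, C('u')=1, C('v')=4, C('w')=10
L[0]='v': occ=0, LF[0]=C('v')+0=4+0=4
L[1]='w': occ=0, LF[1]=C('w')+0=10+0=10
L[2]='v': occ=1, LF[2]=C('v')+1=4+1=5
L[3]='$': occ=0, LF[3]=C('$')+0=0+0=0
L[4]='u': occ=0, LF[4]=C('u')+0=1+0=1
L[5]='v': occ=2, LF[5]=C('v')+2=4+2=6
L[6]='w': occ=1, LF[6]=C('w')+1=10+1=11
L[7]='u': occ=1, LF[7]=C('u')+1=1+1=2
L[8]='v': occ=3, LF[8]=C('v')+3=4+3=7
L[9]='v': occ=4, LF[9]=C('v')+4=4+4=8
L[10]='w': occ=2, LF[10]=C('w')+2=10+2=12
L[11]='u': occ=2, LF[11]=C('u')+2=1+2=3
L[12]='w': occ=3, LF[12]=C('w')+3=10+3=13
L[13]='w': occ=4, LF[13]=C('w')+4=10+4=14
L[14]='v': occ=5, LF[14]=C('v')+5=4+5=9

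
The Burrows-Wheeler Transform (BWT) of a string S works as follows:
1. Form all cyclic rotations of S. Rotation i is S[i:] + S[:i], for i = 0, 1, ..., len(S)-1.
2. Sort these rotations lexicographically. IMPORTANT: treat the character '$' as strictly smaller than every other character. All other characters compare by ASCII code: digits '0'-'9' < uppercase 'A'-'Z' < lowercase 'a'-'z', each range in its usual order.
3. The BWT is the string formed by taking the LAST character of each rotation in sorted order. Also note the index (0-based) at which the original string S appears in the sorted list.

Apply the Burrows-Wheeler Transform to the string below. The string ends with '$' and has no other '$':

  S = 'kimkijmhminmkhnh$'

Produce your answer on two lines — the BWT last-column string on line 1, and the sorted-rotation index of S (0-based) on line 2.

All 17 rotations (rotation i = S[i:]+S[:i]):
  rot[0] = kimkijmhminmkhnh$
  rot[1] = imkijmhminmkhnh$k
  rot[2] = mkijmhminmkhnh$ki
  rot[3] = kijmhminmkhnh$kim
  rot[4] = ijmhminmkhnh$kimk
  rot[5] = jmhminmkhnh$kimki
  rot[6] = mhminmkhnh$kimkij
  rot[7] = hminmkhnh$kimkijm
  rot[8] = minmkhnh$kimkijmh
  rot[9] = inmkhnh$kimkijmhm
  rot[10] = nmkhnh$kimkijmhmi
  rot[11] = mkhnh$kimkijmhmin
  rot[12] = khnh$kimkijmhminm
  rot[13] = hnh$kimkijmhminmk
  rot[14] = nh$kimkijmhminmkh
  rot[15] = h$kimkijmhminmkhn
  rot[16] = $kimkijmhminmkhnh
Sorted (with $ < everything):
  sorted[0] = $kimkijmhminmkhnh  (last char: 'h')
  sorted[1] = h$kimkijmhminmkhn  (last char: 'n')
  sorted[2] = hminmkhnh$kimkijm  (last char: 'm')
  sorted[3] = hnh$kimkijmhminmk  (last char: 'k')
  sorted[4] = ijmhminmkhnh$kimk  (last char: 'k')
  sorted[5] = imkijmhminmkhnh$k  (last char: 'k')
  sorted[6] = inmkhnh$kimkijmhm  (last char: 'm')
  sorted[7] = jmhminmkhnh$kimki  (last char: 'i')
  sorted[8] = khnh$kimkijmhminm  (last char: 'm')
  sorted[9] = kijmhminmkhnh$kim  (last char: 'm')
  sorted[10] = kimkijmhminmkhnh$  (last char: '$')
  sorted[11] = mhminmkhnh$kimkij  (last char: 'j')
  sorted[12] = minmkhnh$kimkijmh  (last char: 'h')
  sorted[13] = mkhnh$kimkijmhmin  (last char: 'n')
  sorted[14] = mkijmhminmkhnh$ki  (last char: 'i')
  sorted[15] = nh$kimkijmhminmkh  (last char: 'h')
  sorted[16] = nmkhnh$kimkijmhmi  (last char: 'i')
Last column: hnmkkkmimm$jhnihi
Original string S is at sorted index 10

Answer: hnmkkkmimm$jhnihi
10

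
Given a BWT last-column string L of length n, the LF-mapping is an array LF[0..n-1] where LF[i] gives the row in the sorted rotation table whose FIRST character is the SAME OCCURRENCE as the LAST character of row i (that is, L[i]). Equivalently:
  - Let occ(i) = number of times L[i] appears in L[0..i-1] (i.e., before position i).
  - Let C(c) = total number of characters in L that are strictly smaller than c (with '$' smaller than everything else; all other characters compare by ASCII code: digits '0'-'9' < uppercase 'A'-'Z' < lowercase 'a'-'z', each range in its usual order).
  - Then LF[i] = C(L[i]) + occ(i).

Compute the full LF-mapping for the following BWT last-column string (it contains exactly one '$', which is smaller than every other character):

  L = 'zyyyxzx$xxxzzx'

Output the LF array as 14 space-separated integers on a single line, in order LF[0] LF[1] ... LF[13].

Answer: 10 7 8 9 1 11 2 0 3 4 5 12 13 6

Derivation:
Char counts: '$':1, 'x':6, 'y':3, 'z':4
C (first-col start): C('$')=0, C('x')=1, C('y')=7, C('z')=10
L[0]='z': occ=0, LF[0]=C('z')+0=10+0=10
L[1]='y': occ=0, LF[1]=C('y')+0=7+0=7
L[2]='y': occ=1, LF[2]=C('y')+1=7+1=8
L[3]='y': occ=2, LF[3]=C('y')+2=7+2=9
L[4]='x': occ=0, LF[4]=C('x')+0=1+0=1
L[5]='z': occ=1, LF[5]=C('z')+1=10+1=11
L[6]='x': occ=1, LF[6]=C('x')+1=1+1=2
L[7]='$': occ=0, LF[7]=C('$')+0=0+0=0
L[8]='x': occ=2, LF[8]=C('x')+2=1+2=3
L[9]='x': occ=3, LF[9]=C('x')+3=1+3=4
L[10]='x': occ=4, LF[10]=C('x')+4=1+4=5
L[11]='z': occ=2, LF[11]=C('z')+2=10+2=12
L[12]='z': occ=3, LF[12]=C('z')+3=10+3=13
L[13]='x': occ=5, LF[13]=C('x')+5=1+5=6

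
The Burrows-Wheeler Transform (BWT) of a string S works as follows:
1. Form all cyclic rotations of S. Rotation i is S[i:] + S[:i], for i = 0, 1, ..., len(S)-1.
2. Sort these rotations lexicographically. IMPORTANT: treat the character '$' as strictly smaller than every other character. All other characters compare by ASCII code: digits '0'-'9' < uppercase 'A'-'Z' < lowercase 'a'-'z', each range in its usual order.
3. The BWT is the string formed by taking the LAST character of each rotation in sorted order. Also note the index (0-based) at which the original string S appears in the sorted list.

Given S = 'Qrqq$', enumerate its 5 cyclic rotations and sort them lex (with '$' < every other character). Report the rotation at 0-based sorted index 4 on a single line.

Answer: rqq$Q

Derivation:
All 5 rotations (rotation i = S[i:]+S[:i]):
  rot[0] = Qrqq$
  rot[1] = rqq$Q
  rot[2] = qq$Qr
  rot[3] = q$Qrq
  rot[4] = $Qrqq
Sorted (with $ < everything):
  sorted[0] = $Qrqq
  sorted[1] = Qrqq$
  sorted[2] = q$Qrq
  sorted[3] = qq$Qr
  sorted[4] = rqq$Q
sorted[4] = rqq$Q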